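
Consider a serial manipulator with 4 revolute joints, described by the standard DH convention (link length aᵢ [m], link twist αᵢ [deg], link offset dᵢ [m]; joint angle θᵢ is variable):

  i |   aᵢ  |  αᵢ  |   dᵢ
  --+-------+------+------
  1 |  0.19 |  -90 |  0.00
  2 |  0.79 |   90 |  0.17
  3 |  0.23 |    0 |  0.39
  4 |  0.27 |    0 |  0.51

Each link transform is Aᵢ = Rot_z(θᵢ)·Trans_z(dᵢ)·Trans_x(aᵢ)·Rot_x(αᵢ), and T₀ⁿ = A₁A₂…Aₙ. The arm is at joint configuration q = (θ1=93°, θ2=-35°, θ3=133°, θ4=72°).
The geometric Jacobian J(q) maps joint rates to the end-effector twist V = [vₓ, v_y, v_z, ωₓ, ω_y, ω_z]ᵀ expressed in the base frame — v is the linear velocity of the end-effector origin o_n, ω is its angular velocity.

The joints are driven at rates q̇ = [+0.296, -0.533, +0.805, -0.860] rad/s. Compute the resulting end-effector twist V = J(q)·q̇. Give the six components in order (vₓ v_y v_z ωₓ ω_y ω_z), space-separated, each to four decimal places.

o_n = [-0.2234, -0.0197, 0.9600]
J₁: ẑ×o_n = [0.0197, -0.2234, 0.0000], ω = ẑ
J2: z=[-0.9986, -0.0523, 0.0000] o=[-0.0099, 0.1897, 0.0000] → [-0.0502, 0.9587, 0.1980, -0.9986, -0.0523, 0.0000]
J3: z=[0.0300, -0.5728, 0.8192] o=[-0.2136, 0.8271, 0.4531] → [0.4033, -0.0232, -0.0310, 0.0300, -0.5728, 0.8192]
J4: z=[0.0300, -0.5728, 0.8192] o=[-0.3631, 0.4666, 0.6826] → [0.2395, 0.1061, 0.0654, 0.0300, -0.5728, 0.8192]
V = J·q̇ = [0.1514, -0.6871, -0.1868, 0.5306, 0.0594, 0.2509]

0.1514 -0.6871 -0.1868 0.5306 0.0594 0.2509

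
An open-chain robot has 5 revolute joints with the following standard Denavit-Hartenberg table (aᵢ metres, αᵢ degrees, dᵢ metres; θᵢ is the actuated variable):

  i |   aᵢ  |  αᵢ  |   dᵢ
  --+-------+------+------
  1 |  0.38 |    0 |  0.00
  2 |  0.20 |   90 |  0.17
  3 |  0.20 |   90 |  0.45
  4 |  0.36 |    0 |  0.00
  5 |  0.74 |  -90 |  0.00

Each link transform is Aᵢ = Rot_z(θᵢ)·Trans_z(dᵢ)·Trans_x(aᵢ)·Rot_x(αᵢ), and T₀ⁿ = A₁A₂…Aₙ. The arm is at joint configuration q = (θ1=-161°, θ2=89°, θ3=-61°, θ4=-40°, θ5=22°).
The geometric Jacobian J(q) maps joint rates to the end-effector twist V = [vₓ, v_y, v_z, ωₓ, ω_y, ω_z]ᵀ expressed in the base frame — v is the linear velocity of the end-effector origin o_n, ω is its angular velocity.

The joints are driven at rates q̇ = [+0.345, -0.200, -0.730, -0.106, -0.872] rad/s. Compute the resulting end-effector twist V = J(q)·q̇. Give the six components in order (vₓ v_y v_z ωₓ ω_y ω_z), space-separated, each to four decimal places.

0.5612 0.9644 -0.2004 0.9586 -0.5879 0.6191

o_n = [-0.1112, -0.8547, -0.8617]
J₁: ẑ×o_n = [0.8547, -0.1112, 0.0000], ω = ẑ
J2: z=[0.0000, 0.0000, 1.0000] o=[-0.3593, -0.1237, 0.0000] → [0.7310, 0.2481, -0.0000, 0.0000, 0.0000, 1.0000]
J3: z=[-0.9511, -0.3090, 0.0000] o=[-0.2975, -0.3139, 0.1700] → [0.3188, -0.9812, 0.5719, -0.9511, -0.3090, 0.0000]
J4: z=[-0.2703, 0.8318, -0.4848] o=[-0.6955, -0.5452, -0.0049] → [-0.8627, -0.5148, -0.4024, -0.2703, 0.8318, -0.4848]
J5: z=[-0.2703, 0.8318, -0.4848] o=[-0.4341, -0.6008, -0.2461] → [-0.6351, -0.3229, -0.2000, -0.2703, 0.8318, -0.4848]
V = J·q̇ = [0.5612, 0.9644, -0.2004, 0.9586, -0.5879, 0.6191]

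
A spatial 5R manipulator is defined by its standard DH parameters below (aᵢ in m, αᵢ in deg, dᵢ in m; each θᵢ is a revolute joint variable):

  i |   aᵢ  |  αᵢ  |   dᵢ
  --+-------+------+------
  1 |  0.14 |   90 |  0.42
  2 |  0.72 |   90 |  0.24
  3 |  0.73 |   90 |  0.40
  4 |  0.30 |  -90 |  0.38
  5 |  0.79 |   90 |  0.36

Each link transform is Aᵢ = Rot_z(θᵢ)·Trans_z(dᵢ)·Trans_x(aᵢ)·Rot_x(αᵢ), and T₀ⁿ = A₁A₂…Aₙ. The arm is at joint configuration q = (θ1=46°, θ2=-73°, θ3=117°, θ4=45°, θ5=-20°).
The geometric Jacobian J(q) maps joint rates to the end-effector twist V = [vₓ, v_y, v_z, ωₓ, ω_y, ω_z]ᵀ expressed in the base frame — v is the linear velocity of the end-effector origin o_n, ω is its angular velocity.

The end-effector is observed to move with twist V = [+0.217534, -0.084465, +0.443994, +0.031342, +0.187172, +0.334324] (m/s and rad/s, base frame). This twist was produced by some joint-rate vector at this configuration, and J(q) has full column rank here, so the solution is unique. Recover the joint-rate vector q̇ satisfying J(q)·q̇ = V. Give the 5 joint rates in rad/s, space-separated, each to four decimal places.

o_n = [0.4870, -1.8213, -0.7030]
J₁: ẑ×o_n = [1.8213, 0.4870, -0.0000], ω = ẑ
J2: z=[0.7193, -0.6947, 0.0000] o=[0.0973, 0.1007, 0.4200] → [0.7801, 0.8078, -1.1119, 0.7193, -0.6947, 0.0000]
J3: z=[-0.6643, -0.6879, -0.2924] o=[0.4161, 0.0854, -0.2685] → [-0.2586, -0.3093, 1.3154, -0.6643, -0.6879, -0.2924]
J4: z=[0.5075, -0.1280, -0.8521] o=[0.5510, -0.7113, -0.0686] → [-0.8647, 0.3765, -0.5716, 0.5075, -0.1280, -0.8521]
J5: z=[-0.8577, 0.0188, -0.5137] o=[0.7193, -1.0574, -0.3623] → [-0.3989, -0.1729, 0.6596, -0.8577, 0.0188, -0.5137]
q̇ = J⁺·V = [0.5010, -0.6080, 0.2520, 0.4100, -0.4990]

0.5010 -0.6080 0.2520 0.4100 -0.4990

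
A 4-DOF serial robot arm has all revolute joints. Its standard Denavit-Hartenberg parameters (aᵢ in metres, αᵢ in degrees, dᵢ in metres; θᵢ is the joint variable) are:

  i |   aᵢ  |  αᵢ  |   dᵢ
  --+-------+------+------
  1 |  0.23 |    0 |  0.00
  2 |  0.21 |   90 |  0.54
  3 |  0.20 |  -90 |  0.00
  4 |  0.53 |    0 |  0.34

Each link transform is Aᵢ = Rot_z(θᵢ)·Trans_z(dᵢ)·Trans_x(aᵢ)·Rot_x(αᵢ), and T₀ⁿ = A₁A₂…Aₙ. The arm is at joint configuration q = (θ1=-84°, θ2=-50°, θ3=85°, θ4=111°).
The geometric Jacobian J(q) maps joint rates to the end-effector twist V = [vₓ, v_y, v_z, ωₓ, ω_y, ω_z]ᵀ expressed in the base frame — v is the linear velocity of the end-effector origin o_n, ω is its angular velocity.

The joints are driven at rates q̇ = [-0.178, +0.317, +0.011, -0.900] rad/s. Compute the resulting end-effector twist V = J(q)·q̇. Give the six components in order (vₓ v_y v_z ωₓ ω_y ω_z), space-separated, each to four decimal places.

o_n = [0.4688, -0.4805, 0.5797]
J₁: ẑ×o_n = [0.4805, 0.4688, -0.0000], ω = ẑ
J2: z=[0.0000, 0.0000, 1.0000] o=[0.0240, -0.2287, 0.0000] → [0.2518, 0.4447, -0.0000, 0.0000, 0.0000, 1.0000]
J3: z=[-0.7193, 0.6947, 0.0000] o=[-0.1218, -0.3798, 0.5400] → [0.0275, 0.0285, -0.3378, -0.7193, 0.6947, 0.0000]
J4: z=[0.6920, 0.7166, 0.0872] o=[-0.1339, -0.3923, 0.7392] → [-0.1067, 0.1630, -0.4929, 0.6920, 0.7166, 0.0872]
V = J·q̇ = [0.0906, -0.0888, 0.4399, -0.6307, -0.6373, 0.0606]

0.0906 -0.0888 0.4399 -0.6307 -0.6373 0.0606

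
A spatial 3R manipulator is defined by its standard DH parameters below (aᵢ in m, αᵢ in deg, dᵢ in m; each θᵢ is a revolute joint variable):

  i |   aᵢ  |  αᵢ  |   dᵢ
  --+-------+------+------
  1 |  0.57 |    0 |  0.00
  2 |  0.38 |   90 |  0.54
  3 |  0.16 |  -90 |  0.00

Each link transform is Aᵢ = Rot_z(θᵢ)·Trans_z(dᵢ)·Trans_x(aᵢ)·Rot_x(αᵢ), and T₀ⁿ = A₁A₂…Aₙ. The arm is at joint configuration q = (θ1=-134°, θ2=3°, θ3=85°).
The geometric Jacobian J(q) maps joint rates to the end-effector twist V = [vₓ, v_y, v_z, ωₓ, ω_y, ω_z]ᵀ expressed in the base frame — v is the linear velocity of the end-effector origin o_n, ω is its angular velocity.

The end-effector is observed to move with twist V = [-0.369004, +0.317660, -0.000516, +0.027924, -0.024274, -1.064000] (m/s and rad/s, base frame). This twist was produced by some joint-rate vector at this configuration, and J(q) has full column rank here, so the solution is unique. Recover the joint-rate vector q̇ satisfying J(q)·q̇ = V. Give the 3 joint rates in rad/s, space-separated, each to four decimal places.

-0.1190 -0.9450 -0.0370

o_n = [-0.6544, -0.7073, 0.6994]
J₁: ẑ×o_n = [0.7073, -0.6544, 0.0000], ω = ẑ
J2: z=[0.0000, 0.0000, 1.0000] o=[-0.3960, -0.4100, 0.0000] → [0.2973, -0.2585, 0.0000, 0.0000, 0.0000, 1.0000]
J3: z=[-0.7547, 0.6561, 0.0000] o=[-0.6453, -0.6968, 0.5400] → [0.1046, 0.1203, 0.0139, -0.7547, 0.6561, 0.0000]
q̇ = J⁺·V = [-0.1190, -0.9450, -0.0370]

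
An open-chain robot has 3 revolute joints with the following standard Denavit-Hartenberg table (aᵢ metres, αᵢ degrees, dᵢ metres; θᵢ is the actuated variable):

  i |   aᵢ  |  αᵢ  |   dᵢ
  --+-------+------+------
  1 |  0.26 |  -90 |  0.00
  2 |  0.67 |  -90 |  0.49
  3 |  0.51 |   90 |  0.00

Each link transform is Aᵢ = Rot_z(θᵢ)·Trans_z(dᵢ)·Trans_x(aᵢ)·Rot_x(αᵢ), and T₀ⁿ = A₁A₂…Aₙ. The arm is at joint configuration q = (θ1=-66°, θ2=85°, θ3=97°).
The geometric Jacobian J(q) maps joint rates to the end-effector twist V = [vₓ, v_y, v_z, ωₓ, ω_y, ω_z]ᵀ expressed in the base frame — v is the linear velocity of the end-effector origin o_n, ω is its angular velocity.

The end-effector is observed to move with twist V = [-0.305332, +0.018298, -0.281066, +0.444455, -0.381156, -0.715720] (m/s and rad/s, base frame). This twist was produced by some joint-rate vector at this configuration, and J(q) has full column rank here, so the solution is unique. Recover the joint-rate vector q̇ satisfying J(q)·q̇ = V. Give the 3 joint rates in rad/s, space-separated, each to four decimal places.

o_n = [0.1125, -0.2925, -0.6055]
J₁: ẑ×o_n = [0.2925, 0.1125, -0.0000], ω = ẑ
J2: z=[0.9135, 0.4067, 0.0000] o=[0.1058, -0.2375, 0.0000] → [-0.2463, 0.5532, -0.0530, 0.9135, 0.4067, 0.0000]
J3: z=[-0.4052, 0.9101, -0.0872] o=[0.5771, -0.0916, -0.6675] → [0.0388, 0.0656, 0.5043, -0.4052, 0.9101, -0.0872]
q̇ = J⁺·V = [-0.7620, 0.2510, -0.5310]

-0.7620 0.2510 -0.5310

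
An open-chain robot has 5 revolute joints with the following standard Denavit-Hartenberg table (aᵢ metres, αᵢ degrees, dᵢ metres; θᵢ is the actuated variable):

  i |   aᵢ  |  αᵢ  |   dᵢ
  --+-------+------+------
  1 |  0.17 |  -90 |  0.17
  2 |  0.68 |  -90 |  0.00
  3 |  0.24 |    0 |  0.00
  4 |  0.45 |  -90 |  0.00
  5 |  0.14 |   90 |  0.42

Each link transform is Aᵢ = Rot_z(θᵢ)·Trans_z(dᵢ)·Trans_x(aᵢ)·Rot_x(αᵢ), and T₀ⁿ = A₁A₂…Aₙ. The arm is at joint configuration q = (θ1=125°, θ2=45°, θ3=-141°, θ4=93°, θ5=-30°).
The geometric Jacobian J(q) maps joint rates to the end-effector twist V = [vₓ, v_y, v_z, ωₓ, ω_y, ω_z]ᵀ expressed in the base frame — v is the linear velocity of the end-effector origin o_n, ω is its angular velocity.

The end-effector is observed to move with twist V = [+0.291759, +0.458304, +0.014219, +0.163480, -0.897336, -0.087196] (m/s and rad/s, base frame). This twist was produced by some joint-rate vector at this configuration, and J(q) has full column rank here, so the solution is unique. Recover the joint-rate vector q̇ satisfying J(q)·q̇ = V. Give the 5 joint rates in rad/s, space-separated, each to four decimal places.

-0.1580 -0.1920 0.3570 0.1790 -0.8560

o_n = [-0.7921, 0.6178, -0.7194]
J₁: ẑ×o_n = [-0.6178, -0.7921, 0.0000], ω = ẑ
J2: z=[-0.8192, -0.5736, 0.0000] o=[-0.0975, 0.1393, 0.1700] → [0.5102, -0.7286, -0.7904, -0.8192, -0.5736, 0.0000]
J3: z=[0.4056, -0.5792, -0.7071] o=[-0.3733, 0.5331, -0.3108] → [0.2965, 0.4619, -0.2083, 0.4056, -0.5792, -0.7071]
J4: z=[0.4056, -0.5792, -0.7071] o=[-0.4214, 0.3385, -0.1789] → [0.5106, 0.4814, -0.1015, 0.4056, -0.5792, -0.7071]
J5: z=[0.2467, 0.8142, -0.5255] o=[-0.8174, 0.3211, -0.3919] → [-0.1108, 0.0675, 0.0526, 0.2467, 0.8142, -0.5255]
q̇ = J⁺·V = [-0.1580, -0.1920, 0.3570, 0.1790, -0.8560]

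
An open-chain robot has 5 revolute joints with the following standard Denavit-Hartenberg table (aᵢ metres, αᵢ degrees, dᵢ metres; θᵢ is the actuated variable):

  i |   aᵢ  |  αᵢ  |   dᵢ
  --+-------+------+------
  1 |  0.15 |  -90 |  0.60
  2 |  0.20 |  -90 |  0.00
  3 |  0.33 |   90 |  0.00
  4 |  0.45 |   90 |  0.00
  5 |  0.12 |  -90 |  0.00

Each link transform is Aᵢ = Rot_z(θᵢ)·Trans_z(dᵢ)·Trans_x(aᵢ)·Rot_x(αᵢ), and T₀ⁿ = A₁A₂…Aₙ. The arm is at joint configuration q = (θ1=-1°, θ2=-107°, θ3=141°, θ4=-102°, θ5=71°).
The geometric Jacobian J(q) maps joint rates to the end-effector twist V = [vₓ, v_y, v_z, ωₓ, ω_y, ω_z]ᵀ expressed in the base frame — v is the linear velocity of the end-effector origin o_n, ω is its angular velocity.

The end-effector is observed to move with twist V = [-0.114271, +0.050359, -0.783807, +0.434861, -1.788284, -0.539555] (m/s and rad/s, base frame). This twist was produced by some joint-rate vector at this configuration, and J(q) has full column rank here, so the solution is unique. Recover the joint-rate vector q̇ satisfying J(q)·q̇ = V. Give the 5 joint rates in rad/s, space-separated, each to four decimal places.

-0.4810 -0.7060 0.6040 0.7140 -0.8440

o_n = [-0.3389, -0.2260, 0.5500]
J₁: ẑ×o_n = [0.2260, -0.3389, 0.0000], ω = ẑ
J2: z=[0.0175, 0.9998, 0.0000] o=[0.1500, -0.0026, 0.6000] → [-0.0500, 0.0009, 0.4850, 0.0175, 0.9998, 0.0000]
J3: z=[0.9562, -0.0167, 0.2924] o=[0.0915, -0.0016, 0.7913] → [0.0696, 0.1048, -0.2217, 0.9562, -0.0167, 0.2924]
J4: z=[-0.1975, -0.7738, 0.6018] o=[0.1629, -0.2106, 0.5460] → [0.0062, -0.3012, -0.3853, -0.1975, -0.7738, 0.6018]
J5: z=[-0.0127, 0.6159, 0.7877] o=[-0.2782, -0.1440, 0.4868] → [0.1035, -0.0470, 0.0384, -0.0127, 0.6159, 0.7877]
q̇ = J⁺·V = [-0.4810, -0.7060, 0.6040, 0.7140, -0.8440]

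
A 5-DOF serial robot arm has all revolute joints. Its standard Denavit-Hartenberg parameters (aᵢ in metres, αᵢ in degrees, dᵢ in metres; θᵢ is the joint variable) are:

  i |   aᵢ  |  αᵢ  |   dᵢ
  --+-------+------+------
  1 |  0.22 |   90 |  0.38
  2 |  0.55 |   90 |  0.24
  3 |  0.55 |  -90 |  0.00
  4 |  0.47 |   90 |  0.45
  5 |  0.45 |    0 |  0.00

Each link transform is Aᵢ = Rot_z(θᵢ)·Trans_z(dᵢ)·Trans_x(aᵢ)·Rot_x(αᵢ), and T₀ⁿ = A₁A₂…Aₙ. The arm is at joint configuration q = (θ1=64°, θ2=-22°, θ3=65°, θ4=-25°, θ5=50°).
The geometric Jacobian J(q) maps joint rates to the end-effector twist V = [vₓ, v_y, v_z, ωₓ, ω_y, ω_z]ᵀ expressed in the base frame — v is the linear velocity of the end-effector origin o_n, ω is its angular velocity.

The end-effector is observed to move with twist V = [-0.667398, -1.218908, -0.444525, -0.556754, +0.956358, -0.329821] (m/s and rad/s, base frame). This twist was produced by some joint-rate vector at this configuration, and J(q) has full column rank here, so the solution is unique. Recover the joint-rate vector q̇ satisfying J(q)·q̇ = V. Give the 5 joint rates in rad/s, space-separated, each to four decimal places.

o_n = [1.7134, -0.3605, -0.0497]
J₁: ẑ×o_n = [0.3605, 1.7134, -0.0000], ω = ẑ
J2: z=[0.8988, -0.4384, 0.0000] o=[0.0964, 0.1977, 0.3800] → [0.1884, 0.3862, 0.2071, 0.8988, -0.4384, 0.0000]
J3: z=[-0.1642, -0.3367, -0.9272] o=[0.5357, 0.5509, 0.1740] → [-0.7697, -1.1286, 0.5462, -0.1642, -0.3367, -0.9272]
J4: z=[0.0115, -0.9405, 0.3395] o=[1.0782, 0.5261, 0.0869] → [0.4295, 0.2172, 0.5872, 0.0115, -0.9405, 0.3395]
J5: z=[-0.5657, -0.2861, -0.7734] o=[1.4709, 0.0167, -0.0119] → [-0.2809, -0.2089, 0.2827, -0.5657, -0.2861, -0.7734]
q̇ = J⁺·V = [-0.2010, -0.9290, 0.4680, -0.5570, -0.6390]

-0.2010 -0.9290 0.4680 -0.5570 -0.6390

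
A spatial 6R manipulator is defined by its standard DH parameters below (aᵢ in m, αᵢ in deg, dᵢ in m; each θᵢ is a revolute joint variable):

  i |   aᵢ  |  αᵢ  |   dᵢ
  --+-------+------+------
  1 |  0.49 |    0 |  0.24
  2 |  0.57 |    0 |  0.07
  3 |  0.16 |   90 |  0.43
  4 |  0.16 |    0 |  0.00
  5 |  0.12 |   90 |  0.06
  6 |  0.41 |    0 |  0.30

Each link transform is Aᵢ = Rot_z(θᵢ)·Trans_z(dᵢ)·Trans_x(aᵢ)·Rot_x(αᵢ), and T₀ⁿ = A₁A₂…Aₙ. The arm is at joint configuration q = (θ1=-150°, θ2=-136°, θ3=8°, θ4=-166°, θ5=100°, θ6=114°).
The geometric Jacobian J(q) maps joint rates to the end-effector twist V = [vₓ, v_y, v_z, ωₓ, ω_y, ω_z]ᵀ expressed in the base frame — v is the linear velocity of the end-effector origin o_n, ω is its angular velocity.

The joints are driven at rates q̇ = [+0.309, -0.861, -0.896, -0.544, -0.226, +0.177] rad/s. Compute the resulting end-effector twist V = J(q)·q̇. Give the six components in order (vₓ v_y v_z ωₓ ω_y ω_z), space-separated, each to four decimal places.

o_n = [0.1230, -0.0431, 0.6220]
J₁: ẑ×o_n = [0.0431, 0.1230, -0.0000], ω = ẑ
J2: z=[0.0000, 0.0000, 1.0000] o=[-0.4244, -0.2450, 0.2400] → [-0.2019, 0.5473, 0.0000, 0.0000, 0.0000, 1.0000]
J3: z=[0.0000, 0.0000, 1.0000] o=[-0.2672, 0.3029, 0.3100] → [0.3460, 0.3902, -0.0000, 0.0000, 0.0000, 1.0000]
J4: z=[0.9903, -0.1392, 0.0000] o=[-0.2450, 0.4614, 0.7400] → [0.0164, 0.1169, -0.4483, 0.9903, -0.1392, 0.0000]
J5: z=[0.9903, -0.1392, 0.0000] o=[-0.2666, 0.3076, 0.7013] → [0.0110, 0.0785, -0.2931, 0.9903, -0.1392, 0.0000]
J6: z=[-0.1271, -0.9047, -0.4067] o=[-0.2004, 0.3476, 0.5917] → [-0.1863, -0.1277, 0.3422, -0.1271, -0.9047, -0.4067]
V = J·q̇ = [-0.1673, -0.8868, 0.3707, -0.7850, -0.0530, -1.5200]

-0.1673 -0.8868 0.3707 -0.7850 -0.0530 -1.5200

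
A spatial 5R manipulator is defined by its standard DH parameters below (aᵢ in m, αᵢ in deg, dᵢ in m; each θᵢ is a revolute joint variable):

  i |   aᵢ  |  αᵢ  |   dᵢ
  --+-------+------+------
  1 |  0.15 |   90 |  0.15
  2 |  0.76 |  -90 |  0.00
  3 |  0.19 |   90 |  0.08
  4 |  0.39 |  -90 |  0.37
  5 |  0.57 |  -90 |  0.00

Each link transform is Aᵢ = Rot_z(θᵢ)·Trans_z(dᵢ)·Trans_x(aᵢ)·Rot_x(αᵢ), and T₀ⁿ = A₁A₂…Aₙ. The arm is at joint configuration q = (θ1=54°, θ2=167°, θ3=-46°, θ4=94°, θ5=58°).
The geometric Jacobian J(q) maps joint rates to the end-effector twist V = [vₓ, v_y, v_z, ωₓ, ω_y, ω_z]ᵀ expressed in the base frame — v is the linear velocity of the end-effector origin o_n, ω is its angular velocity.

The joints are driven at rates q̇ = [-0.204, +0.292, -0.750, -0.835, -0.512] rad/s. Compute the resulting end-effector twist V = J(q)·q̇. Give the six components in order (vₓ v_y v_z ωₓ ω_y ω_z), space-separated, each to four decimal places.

o_n = [-0.5333, -0.7735, -0.3892]
J₁: ẑ×o_n = [0.7735, -0.5333, 0.0000], ω = ẑ
J2: z=[0.8090, -0.5878, 0.0000] o=[0.0882, 0.1214, 0.1500] → [0.3169, 0.4362, -1.0892, 0.8090, -0.5878, 0.0000]
J3: z=[-0.1322, -0.1820, -0.9744] o=[-0.3471, -0.4777, 0.3210] → [-0.1589, 0.0875, 0.0052, -0.1322, -0.1820, -0.9744]
J4: z=[0.9740, 0.1587, -0.1618] o=[-0.3227, -0.6767, 0.2727] → [-0.1207, 0.6787, -0.0608, 0.9740, 0.1587, -0.1618]
J5: z=[-0.1744, 0.9807, -0.0879] o=[-0.0188, -0.6623, -0.1705] → [-0.2242, 0.0071, 0.5240, -0.1744, 0.9807, -0.0879]
V = J·q̇ = [0.2695, -0.3999, -0.5394, -0.3886, -0.6698, 0.7069]

0.2695 -0.3999 -0.5394 -0.3886 -0.6698 0.7069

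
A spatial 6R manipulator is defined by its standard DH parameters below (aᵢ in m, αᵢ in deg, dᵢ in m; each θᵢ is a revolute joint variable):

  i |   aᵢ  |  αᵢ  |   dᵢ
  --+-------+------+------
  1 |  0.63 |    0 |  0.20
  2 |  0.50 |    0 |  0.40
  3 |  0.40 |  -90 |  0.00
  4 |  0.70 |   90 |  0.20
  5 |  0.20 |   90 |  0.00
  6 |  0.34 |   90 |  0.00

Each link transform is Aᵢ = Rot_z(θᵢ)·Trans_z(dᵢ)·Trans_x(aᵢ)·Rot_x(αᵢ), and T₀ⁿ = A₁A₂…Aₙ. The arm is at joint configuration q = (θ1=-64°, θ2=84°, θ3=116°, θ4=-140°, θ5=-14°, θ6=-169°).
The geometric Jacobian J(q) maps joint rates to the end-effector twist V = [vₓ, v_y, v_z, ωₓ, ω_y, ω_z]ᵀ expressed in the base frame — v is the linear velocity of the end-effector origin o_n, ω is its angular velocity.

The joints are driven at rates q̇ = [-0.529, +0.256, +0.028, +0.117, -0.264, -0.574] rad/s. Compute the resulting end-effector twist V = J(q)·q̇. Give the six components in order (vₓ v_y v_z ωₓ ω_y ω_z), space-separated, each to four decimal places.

-0.2847 -0.3021 -0.1183 -0.5137 -0.4408 0.0465

o_n = [0.5811, -0.5590, 1.0162]
J₁: ẑ×o_n = [0.5590, 0.5811, -0.0000], ω = ẑ
J2: z=[0.0000, 0.0000, 1.0000] o=[0.2762, -0.5662, 0.2000] → [-0.0073, 0.3049, 0.0000, 0.0000, 0.0000, 1.0000]
J3: z=[0.0000, 0.0000, 1.0000] o=[0.7460, -0.3952, 0.6000] → [0.1637, -0.1649, 0.0000, 0.0000, 0.0000, 1.0000]
J4: z=[-0.6947, -0.7193, 0.0000] o=[0.4583, -0.1174, 0.6000] → [-0.2994, 0.2891, 0.3951, -0.6947, -0.7193, 0.0000]
J5: z=[0.4624, -0.4465, -0.7660] o=[0.7051, -0.6337, 1.0500] → [0.0723, 0.1106, -0.0208, 0.4624, -0.4465, -0.7660]
J6: z=[0.5407, 0.8267, -0.1555] o=[0.8456, -0.7022, 1.1747] → [-0.1087, 0.1268, 0.2961, 0.5407, 0.8267, -0.1555]
V = J·q̇ = [-0.2847, -0.3021, -0.1183, -0.5137, -0.4408, 0.0465]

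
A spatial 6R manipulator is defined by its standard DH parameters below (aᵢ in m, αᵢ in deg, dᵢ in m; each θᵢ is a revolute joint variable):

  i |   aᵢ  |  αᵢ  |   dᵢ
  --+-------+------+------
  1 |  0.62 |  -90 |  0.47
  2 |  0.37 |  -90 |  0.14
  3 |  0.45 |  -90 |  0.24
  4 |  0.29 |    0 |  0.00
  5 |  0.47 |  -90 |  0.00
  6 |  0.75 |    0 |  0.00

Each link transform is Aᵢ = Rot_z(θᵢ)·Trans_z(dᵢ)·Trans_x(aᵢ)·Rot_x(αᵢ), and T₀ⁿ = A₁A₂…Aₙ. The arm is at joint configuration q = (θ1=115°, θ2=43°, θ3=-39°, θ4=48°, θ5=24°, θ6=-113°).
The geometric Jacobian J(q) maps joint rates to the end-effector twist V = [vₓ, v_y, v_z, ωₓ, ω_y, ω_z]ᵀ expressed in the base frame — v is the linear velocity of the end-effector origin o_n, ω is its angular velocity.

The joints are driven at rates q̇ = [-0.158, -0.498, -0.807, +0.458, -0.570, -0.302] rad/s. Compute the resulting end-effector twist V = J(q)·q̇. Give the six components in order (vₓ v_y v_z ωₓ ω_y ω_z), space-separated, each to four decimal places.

o_n = [-0.7591, 1.5257, -0.3438]
J₁: ẑ×o_n = [-1.5257, -0.7591, 0.0000], ω = ẑ
J2: z=[-0.9063, -0.4226, 0.0000] o=[-0.2620, 0.5619, 0.4700] → [0.3439, -0.7376, -1.0836, -0.9063, -0.4226, 0.0000]
J3: z=[0.2882, -0.6181, -0.7314] o=[-0.5033, 0.7480, 0.2177] → [0.9158, 0.3489, 0.0660, 0.2882, -0.6181, -0.7314]
J4: z=[0.5098, 0.7456, -0.4292] o=[-0.7988, 0.7118, -0.1964] → [0.2394, 0.0581, 0.3853, 0.5098, 0.7456, -0.4292]
J5: z=[0.5098, 0.7456, -0.4292] o=[-1.0182, 0.8933, -0.1416] → [0.1206, -0.0081, 0.1292, 0.5098, 0.7456, -0.4292]
J6: z=[0.6818, -0.0460, 0.7301] o=[-1.2648, 1.2058, 0.1083] → [-0.2128, 0.6775, 0.2414, 0.6818, -0.0460, 0.7301]
V = J·q̇ = [-0.5642, 0.0323, 0.5163, -0.0443, 0.6396, 0.2598]

-0.5642 0.0323 0.5163 -0.0443 0.6396 0.2598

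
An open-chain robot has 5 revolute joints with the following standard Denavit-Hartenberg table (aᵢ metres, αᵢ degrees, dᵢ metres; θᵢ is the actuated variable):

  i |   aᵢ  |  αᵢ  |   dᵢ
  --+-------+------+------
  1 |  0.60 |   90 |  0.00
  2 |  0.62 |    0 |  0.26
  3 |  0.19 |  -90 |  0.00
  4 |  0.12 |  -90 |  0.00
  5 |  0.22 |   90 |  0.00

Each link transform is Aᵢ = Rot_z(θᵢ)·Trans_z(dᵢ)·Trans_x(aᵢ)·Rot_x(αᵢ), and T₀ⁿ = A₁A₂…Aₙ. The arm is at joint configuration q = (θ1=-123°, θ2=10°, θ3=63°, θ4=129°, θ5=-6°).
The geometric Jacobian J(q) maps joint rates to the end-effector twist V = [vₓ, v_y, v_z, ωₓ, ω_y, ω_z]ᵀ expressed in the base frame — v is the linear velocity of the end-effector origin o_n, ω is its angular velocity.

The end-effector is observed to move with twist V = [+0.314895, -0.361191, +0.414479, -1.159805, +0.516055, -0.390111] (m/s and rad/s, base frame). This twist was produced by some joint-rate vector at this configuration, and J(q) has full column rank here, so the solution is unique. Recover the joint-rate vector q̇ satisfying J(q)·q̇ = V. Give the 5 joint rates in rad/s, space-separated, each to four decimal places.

o_n = [-0.6409, -0.9929, 0.0922]
J₁: ẑ×o_n = [0.9929, -0.6409, 0.0000], ω = ẑ
J2: z=[-0.8387, 0.5446, 0.0000] o=[-0.3268, -0.5032, 0.0000] → [0.0502, 0.0773, 0.5818, -0.8387, 0.5446, 0.0000]
J3: z=[-0.8387, 0.5446, 0.0000] o=[-0.8774, -0.8737, 0.1077] → [-0.0084, -0.0130, -0.0288, -0.8387, 0.5446, 0.0000]
J4: z=[0.5208, 0.8020, 0.2924] o=[-0.9076, -0.9203, 0.2894] → [-0.1369, 0.1807, -0.2518, 0.5208, 0.8020, 0.2924]
J5: z=[-0.4040, 0.5333, -0.7432] o=[-0.8174, -0.9525, 0.2171] → [-0.0967, -0.1817, -0.0778, -0.4040, 0.5333, -0.7432]
q̇ = J⁺·V = [0.3070, 0.6520, 0.1090, -0.3940, 0.7830]

0.3070 0.6520 0.1090 -0.3940 0.7830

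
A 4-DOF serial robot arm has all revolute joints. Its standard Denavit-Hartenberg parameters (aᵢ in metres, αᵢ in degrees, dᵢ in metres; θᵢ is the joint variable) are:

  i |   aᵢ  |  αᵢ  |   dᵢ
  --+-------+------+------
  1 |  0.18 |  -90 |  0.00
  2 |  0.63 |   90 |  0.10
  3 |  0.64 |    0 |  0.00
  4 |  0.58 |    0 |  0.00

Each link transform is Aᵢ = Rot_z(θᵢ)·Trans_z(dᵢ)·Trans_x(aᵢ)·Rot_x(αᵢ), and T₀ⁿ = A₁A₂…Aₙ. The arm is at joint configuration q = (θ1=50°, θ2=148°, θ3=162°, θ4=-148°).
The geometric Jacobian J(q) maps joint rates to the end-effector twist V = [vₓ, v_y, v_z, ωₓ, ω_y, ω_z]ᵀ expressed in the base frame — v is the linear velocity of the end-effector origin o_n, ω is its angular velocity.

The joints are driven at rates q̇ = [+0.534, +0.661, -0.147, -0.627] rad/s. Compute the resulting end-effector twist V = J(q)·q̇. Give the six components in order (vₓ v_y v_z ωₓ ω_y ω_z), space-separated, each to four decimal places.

0.0372 -0.7561 0.2545 -0.7700 0.1107 1.1904

o_n = [-0.5383, 0.0400, -0.3095]
J₁: ẑ×o_n = [-0.0400, -0.5383, 0.0000], ω = ẑ
J2: z=[-0.7660, 0.6428, 0.0000] o=[0.1157, 0.1379, 0.0000] → [-0.1990, -0.2371, 0.4953, -0.7660, 0.6428, 0.0000]
J3: z=[0.3406, 0.4059, -0.8480] o=[-0.3043, -0.2071, -0.3338] → [0.2195, 0.1901, 0.1792, 0.3406, 0.4059, -0.8480]
J4: z=[0.3406, 0.4059, -0.8480] o=[-0.1240, 0.3154, -0.0113] → [-0.3546, 0.4529, 0.0744, 0.3406, 0.4059, -0.8480]
V = J·q̇ = [0.0372, -0.7561, 0.2545, -0.7700, 0.1107, 1.1904]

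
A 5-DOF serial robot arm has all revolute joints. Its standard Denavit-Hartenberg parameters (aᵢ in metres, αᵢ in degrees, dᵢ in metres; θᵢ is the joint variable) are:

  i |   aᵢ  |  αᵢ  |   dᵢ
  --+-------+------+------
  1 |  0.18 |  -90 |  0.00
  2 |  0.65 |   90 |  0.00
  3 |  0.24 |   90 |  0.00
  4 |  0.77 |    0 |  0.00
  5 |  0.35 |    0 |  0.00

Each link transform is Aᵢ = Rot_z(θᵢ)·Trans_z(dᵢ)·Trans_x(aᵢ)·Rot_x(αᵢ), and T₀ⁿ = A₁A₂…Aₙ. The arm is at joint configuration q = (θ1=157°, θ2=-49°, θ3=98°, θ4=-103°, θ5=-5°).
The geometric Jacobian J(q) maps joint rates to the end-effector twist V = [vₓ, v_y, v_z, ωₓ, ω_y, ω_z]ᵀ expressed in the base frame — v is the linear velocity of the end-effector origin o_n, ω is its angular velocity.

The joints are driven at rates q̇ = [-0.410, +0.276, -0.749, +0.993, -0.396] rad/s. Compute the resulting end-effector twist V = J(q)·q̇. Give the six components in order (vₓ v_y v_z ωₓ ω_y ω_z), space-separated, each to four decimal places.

o_n = [-1.2982, 0.5955, -0.2157]
J₁: ẑ×o_n = [-0.5955, -1.2982, 0.0000], ω = ẑ
J2: z=[-0.3907, -0.9205, 0.0000] o=[-0.1657, 0.0703, 0.0000] → [0.1985, -0.0843, -1.2477, -0.3907, -0.9205, 0.0000]
J3: z=[0.6947, -0.2949, 0.6561] o=[-0.5582, 0.2370, 0.4906] → [-0.0270, 0.0052, 0.0309, 0.6947, -0.2949, 0.6561]
J4: z=[-0.6524, 0.1257, 0.7474] o=[-0.6309, 0.0096, 0.4654] → [-0.5235, -0.9430, -0.2984, -0.6524, 0.1257, 0.7474]
J5: z=[-0.6524, 0.1257, 0.7474] o=[-1.0997, 0.3949, -0.0087] → [-0.1760, -0.2834, -0.1059, -0.6524, 0.1257, 0.7474]
V = J·q̇ = [-0.1310, -0.3191, -0.6218, -1.0177, 0.0419, -0.4552]

-0.1310 -0.3191 -0.6218 -1.0177 0.0419 -0.4552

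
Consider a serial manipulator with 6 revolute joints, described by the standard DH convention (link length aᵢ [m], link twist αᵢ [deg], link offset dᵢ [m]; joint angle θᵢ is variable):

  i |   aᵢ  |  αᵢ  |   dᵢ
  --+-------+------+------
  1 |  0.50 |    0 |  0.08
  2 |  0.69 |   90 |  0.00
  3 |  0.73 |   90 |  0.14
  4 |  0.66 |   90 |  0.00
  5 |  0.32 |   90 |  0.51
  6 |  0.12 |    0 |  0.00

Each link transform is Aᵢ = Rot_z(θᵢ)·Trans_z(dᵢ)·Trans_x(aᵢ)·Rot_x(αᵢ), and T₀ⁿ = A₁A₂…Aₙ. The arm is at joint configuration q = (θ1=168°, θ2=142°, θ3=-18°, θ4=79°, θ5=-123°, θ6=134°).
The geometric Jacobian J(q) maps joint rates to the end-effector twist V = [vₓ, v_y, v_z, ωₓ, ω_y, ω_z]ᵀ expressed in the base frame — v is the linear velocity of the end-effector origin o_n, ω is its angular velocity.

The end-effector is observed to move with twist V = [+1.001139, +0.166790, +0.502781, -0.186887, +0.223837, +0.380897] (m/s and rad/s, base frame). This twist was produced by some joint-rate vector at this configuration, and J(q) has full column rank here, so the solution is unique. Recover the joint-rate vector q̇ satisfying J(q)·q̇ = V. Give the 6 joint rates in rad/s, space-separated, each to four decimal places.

o_n = [0.4405, -1.8557, -0.1690]
J₁: ẑ×o_n = [1.8557, 0.4405, -0.0000], ω = ẑ
J2: z=[0.0000, 0.0000, 1.0000] o=[-0.4891, 0.1040, 0.0800] → [1.9597, 0.9295, -0.0000, 0.0000, 0.0000, 1.0000]
J3: z=[-0.7660, -0.6428, 0.0000] o=[-0.0456, -0.4246, 0.0800] → [0.1601, -0.1908, 1.4087, -0.7660, -0.6428, 0.0000]
J4: z=[-0.1986, 0.2367, -0.9511] o=[0.2935, -1.0464, -0.1456] → [-0.7752, -0.1445, 0.1259, -0.1986, 0.2367, -0.9511]
J5: z=[0.7463, -0.5925, -0.3033] o=[-0.1258, -1.5546, -0.1845] → [-0.1005, -0.1833, 0.1109, 0.7463, -0.5925, -0.3033]
J6: z=[0.4246, 0.7747, -0.4685] o=[0.4188, -1.7862, -0.0737] → [-0.1065, 0.0303, -0.0463, 0.4246, 0.7747, -0.4685]
q̇ = J⁺·V = [0.5650, -0.0690, 0.3940, -0.0820, -0.1620, 0.5170]

0.5650 -0.0690 0.3940 -0.0820 -0.1620 0.5170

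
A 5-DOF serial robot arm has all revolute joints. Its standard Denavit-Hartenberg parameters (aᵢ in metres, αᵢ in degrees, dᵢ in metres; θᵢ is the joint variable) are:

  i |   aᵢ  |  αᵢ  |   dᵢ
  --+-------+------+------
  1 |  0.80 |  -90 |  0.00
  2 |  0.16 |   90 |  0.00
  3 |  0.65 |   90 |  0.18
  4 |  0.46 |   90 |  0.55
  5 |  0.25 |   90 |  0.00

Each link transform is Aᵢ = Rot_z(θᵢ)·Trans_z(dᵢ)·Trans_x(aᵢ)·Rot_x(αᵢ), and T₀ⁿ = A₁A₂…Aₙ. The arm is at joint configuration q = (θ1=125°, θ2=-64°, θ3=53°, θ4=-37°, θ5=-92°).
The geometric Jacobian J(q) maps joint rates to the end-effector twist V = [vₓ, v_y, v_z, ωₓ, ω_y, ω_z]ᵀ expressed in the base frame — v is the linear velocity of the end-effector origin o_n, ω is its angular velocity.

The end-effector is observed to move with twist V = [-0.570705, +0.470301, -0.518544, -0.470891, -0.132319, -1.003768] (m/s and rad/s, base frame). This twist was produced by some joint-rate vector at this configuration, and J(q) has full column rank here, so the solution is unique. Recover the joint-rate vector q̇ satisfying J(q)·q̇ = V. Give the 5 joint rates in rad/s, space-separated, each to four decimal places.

o_n = [-1.2725, 0.7254, 0.8656]
J₁: ẑ×o_n = [-0.7254, -1.2725, 0.0000], ω = ẑ
J2: z=[-0.8192, -0.5736, 0.0000] o=[-0.4589, 0.6553, 0.0000] → [-0.4965, 0.7091, -0.5241, -0.8192, -0.5736, 0.0000]
J3: z=[0.5155, -0.7362, 0.4384] o=[-0.4991, 0.7128, 0.1438] → [-0.5370, -0.7112, -0.5629, 0.5155, -0.7362, 0.4384]
J4: z=[0.2922, 0.6320, 0.7178] o=[-0.9299, 0.4230, 0.5743] → [-0.0330, -0.3311, 0.3049, 0.2922, 0.6320, 0.7178]
J5: z=[0.0731, 0.7336, -0.6756] o=[-1.2078, 0.8855, 1.0465] → [-0.2408, 0.0569, 0.0358, 0.0731, 0.7336, -0.6756]
q̇ = J⁺·V = [0.0510, 0.5090, 0.1430, -0.6720, 0.9400]

0.0510 0.5090 0.1430 -0.6720 0.9400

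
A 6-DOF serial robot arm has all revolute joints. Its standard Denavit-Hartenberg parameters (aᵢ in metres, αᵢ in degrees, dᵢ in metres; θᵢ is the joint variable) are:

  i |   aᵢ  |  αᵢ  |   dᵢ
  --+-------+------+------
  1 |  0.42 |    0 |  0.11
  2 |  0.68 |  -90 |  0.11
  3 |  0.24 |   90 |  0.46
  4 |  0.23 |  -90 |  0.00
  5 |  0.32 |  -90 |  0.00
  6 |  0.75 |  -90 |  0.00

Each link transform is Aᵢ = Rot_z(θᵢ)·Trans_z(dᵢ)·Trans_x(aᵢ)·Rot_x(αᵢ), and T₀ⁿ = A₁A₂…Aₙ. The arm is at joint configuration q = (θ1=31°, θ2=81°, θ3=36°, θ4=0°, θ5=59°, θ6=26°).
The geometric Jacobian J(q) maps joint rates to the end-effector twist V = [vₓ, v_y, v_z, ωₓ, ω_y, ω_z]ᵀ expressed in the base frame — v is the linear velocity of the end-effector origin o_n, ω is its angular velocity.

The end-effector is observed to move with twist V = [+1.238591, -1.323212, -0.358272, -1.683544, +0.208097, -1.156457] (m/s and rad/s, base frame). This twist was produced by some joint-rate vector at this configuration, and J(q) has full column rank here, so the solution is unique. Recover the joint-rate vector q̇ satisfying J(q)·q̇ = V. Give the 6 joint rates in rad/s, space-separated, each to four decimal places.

o_n = [-0.1264, 1.0699, -1.0466]
J₁: ẑ×o_n = [-1.0699, -0.1264, 0.0000], ω = ẑ
J2: z=[0.0000, 0.0000, 1.0000] o=[0.3600, 0.2163, 0.1100] → [-0.8535, -0.4864, 0.0000, 0.0000, 0.0000, 1.0000]
J3: z=[-0.9272, -0.3746, 0.0000] o=[0.1053, 0.8468, 0.2200] → [0.4745, -1.1743, -0.2936, -0.9272, -0.3746, 0.0000]
J4: z=[-0.2202, 0.5450, 0.8090] o=[-0.3940, 0.8545, 0.0789] → [-0.7876, -0.0313, -0.1933, -0.2202, 0.5450, 0.8090]
J5: z=[-0.9272, -0.3746, 0.0000] o=[-0.4637, 1.0270, -0.0563] → [0.3710, -0.9182, 0.0866, -0.9272, -0.3746, 0.0000]
J6: z=[0.3732, -0.9237, 0.0872] o=[-0.4532, 1.0012, -0.3750] → [0.6143, 0.2791, 0.3275, 0.3732, -0.9237, 0.0872]
q̇ = J⁺·V = [-0.6580, -0.6200, 0.5680, 0.2250, 0.9150, -0.6940]

-0.6580 -0.6200 0.5680 0.2250 0.9150 -0.6940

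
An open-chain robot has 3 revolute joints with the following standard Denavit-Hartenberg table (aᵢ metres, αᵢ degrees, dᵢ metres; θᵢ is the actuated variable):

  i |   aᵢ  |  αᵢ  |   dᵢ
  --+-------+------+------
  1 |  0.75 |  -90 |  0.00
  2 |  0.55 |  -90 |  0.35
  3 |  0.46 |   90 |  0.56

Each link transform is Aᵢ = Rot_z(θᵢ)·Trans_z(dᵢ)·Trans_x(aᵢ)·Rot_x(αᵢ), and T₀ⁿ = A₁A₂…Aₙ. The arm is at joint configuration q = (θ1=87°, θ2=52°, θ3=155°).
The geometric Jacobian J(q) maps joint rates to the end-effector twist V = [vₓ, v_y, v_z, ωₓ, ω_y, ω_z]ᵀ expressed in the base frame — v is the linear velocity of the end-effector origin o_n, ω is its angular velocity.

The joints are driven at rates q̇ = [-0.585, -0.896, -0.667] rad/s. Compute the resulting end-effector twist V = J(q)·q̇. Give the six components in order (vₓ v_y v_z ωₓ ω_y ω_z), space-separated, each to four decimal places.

o_n = [-0.1349, 0.3983, -0.4497]
J₁: ẑ×o_n = [-0.3983, -0.1349, 0.0000], ω = ẑ
J2: z=[-0.9986, 0.0523, 0.0000] o=[0.0393, 0.7490, 0.0000] → [-0.0235, -0.4490, 0.3593, -0.9986, 0.0523, 0.0000]
J3: z=[-0.0412, -0.7869, -0.6157] o=[-0.2925, 1.1054, -0.4334] → [-0.4226, -0.0977, 0.1532, -0.0412, -0.7869, -0.6157]
V = J·q̇ = [0.5359, 0.5464, -0.4242, 0.9223, 0.4780, -0.1744]

0.5359 0.5464 -0.4242 0.9223 0.4780 -0.1744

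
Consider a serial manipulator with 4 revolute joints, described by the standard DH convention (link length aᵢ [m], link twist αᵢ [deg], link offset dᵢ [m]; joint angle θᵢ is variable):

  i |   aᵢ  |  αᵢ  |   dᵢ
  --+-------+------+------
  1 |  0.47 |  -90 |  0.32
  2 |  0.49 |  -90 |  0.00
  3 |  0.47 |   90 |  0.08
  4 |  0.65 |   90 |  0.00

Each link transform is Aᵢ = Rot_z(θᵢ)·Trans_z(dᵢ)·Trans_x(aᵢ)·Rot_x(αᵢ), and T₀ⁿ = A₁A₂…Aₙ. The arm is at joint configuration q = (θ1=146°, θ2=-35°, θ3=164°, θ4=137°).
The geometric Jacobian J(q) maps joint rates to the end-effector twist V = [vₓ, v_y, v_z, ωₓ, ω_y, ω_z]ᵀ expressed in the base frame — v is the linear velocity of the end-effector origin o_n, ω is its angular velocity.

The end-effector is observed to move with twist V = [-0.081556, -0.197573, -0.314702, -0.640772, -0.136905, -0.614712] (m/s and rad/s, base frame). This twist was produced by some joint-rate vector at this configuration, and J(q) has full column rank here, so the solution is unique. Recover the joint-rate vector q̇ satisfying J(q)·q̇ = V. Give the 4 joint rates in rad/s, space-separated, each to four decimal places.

0.2230 0.0950 0.9470 -0.3920

o_n = [-0.9756, 0.6563, 0.1754]
J₁: ẑ×o_n = [-0.6563, -0.9756, 0.0000], ω = ẑ
J2: z=[-0.5592, -0.8290, 0.0000] o=[-0.3896, 0.2628, 0.3200] → [0.1199, -0.0809, -0.7058, -0.5592, -0.8290, 0.0000]
J3: z=[-0.4755, 0.3207, -0.8192] o=[-0.7224, 0.4873, 0.6011] → [0.0019, 0.0050, 0.0009, -0.4755, 0.3207, -0.8192]
J4: z=[0.3503, 0.9232, 0.1581] o=[-0.3812, 0.4134, 0.2764] → [-0.1317, -0.0586, 0.6338, 0.3503, 0.9232, 0.1581]
q̇ = J⁺·V = [0.2230, 0.0950, 0.9470, -0.3920]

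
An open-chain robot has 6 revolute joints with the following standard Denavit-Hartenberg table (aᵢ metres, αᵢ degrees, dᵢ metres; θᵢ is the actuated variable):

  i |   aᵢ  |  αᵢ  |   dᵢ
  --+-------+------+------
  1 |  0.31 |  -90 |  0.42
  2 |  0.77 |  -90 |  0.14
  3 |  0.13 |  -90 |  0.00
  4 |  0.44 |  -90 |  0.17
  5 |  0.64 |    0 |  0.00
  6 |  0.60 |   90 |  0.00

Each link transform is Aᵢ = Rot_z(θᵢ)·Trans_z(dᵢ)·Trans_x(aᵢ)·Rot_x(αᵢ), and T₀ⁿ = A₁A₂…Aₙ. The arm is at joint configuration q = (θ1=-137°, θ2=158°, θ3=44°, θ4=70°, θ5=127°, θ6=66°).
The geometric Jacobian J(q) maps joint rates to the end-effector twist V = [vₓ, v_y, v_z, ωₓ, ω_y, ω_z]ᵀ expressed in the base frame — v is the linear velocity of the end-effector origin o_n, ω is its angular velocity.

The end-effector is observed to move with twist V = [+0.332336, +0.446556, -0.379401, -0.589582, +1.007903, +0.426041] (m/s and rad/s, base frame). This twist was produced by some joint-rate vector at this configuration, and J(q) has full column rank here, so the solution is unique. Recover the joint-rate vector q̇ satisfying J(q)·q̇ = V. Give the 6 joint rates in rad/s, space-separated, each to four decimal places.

0.4200 -0.4630 -0.1310 0.3230 0.1320 -0.8120

o_n = [0.7248, 0.2331, 0.5533]
J₁: ẑ×o_n = [-0.2331, 0.7248, 0.0000], ω = ẑ
J2: z=[0.6820, -0.7314, 0.0000] o=[-0.2267, -0.2114, 0.4200] → [-0.0975, -0.0909, 0.9991, 0.6820, -0.7314, 0.0000]
J3: z=[0.2740, 0.2555, 0.9272] o=[0.3909, 0.1731, 0.1316] → [0.0521, 0.1941, -0.0689, 0.2740, 0.2555, 0.9272]
J4: z=[-0.9616, 0.0868, 0.2602] o=[0.3927, 0.2983, 0.0965] → [0.0566, 0.5257, 0.0339, -0.9616, 0.0868, 0.2602]
J5: z=[-0.1069, -0.9922, -0.0639] o=[0.1181, 0.3523, -0.2832] → [-0.8375, 0.0506, 0.6148, -0.1069, -0.9922, -0.0639]
J6: z=[-0.1069, -0.9922, -0.0639] o=[0.7069, 0.2735, -0.0451] → [-0.5963, 0.0628, 0.0221, -0.1069, -0.9922, -0.0639]
q̇ = J⁺·V = [0.4200, -0.4630, -0.1310, 0.3230, 0.1320, -0.8120]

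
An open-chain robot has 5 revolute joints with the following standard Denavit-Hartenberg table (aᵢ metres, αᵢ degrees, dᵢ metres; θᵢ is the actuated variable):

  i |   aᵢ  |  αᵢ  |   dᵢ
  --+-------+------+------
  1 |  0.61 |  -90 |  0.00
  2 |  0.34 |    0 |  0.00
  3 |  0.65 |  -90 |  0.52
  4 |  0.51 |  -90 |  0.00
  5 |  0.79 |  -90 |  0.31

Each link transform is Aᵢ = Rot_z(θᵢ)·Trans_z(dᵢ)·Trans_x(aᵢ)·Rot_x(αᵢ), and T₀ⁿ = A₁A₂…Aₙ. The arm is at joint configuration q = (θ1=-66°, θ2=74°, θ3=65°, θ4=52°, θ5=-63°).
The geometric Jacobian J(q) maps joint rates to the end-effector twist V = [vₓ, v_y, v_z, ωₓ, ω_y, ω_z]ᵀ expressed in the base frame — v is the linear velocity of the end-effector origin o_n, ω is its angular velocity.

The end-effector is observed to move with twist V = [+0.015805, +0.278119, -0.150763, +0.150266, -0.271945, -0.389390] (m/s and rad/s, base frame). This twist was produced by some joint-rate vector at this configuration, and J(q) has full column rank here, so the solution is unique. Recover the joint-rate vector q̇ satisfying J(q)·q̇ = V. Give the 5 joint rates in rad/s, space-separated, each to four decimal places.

-0.1510 -0.2310 0.3180 -0.3830 0.0980

o_n = [-0.5149, 0.2829, -0.4126]
J₁: ẑ×o_n = [-0.2829, -0.5149, 0.0000], ω = ẑ
J2: z=[0.9135, 0.4067, 0.0000] o=[0.2481, -0.5573, 0.0000] → [-0.1678, 0.3770, 1.0779, 0.9135, 0.4067, 0.0000]
J3: z=[0.9135, 0.4067, 0.0000] o=[0.2862, -0.6429, -0.3268] → [-0.0349, 0.0784, 1.1716, 0.9135, 0.4067, 0.0000]
J4: z=[-0.2668, 0.5993, 0.7547] o=[0.5617, 0.0168, -0.7533] → [0.0033, -0.7217, 0.5743, -0.2668, 0.5993, 0.7547]
J5: z=[-0.3205, -0.7937, 0.5170] o=[0.0982, 0.0698, -0.9593] → [-0.5440, -0.1418, -0.5550, -0.3205, -0.7937, 0.5170]
q̇ = J⁺·V = [-0.1510, -0.2310, 0.3180, -0.3830, 0.0980]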